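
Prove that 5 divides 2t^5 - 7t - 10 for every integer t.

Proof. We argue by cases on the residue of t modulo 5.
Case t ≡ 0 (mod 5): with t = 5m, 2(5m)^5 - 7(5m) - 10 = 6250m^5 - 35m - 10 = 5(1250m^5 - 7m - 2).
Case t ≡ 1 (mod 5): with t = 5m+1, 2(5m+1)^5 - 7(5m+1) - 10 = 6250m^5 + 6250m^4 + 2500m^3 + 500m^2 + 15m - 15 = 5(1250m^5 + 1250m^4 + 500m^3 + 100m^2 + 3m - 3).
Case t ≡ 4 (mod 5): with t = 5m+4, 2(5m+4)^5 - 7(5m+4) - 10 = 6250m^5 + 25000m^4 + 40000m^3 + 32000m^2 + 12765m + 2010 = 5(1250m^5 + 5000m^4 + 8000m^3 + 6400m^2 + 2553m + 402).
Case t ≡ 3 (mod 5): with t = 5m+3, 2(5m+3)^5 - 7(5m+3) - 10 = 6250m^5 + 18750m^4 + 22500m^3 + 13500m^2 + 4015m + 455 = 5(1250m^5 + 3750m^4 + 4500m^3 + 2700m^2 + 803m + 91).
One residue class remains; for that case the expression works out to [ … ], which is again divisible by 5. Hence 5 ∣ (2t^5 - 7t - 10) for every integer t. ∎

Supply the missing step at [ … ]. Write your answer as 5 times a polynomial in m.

5(1250m^5 + 2500m^4 + 2000m^3 + 800m^2 + 153m + 8)

Only t ≡ 2 (mod 5) is unaccounted for. Put t = 5m+2:
2(5m+2)^5 - 7(5m+2) - 10 expands to 6250m^5 + 12500m^4 + 10000m^3 + 4000m^2 + 765m + 40,
and factoring out 5 leaves 5(1250m^5 + 2500m^4 + 2000m^3 + 800m^2 + 153m + 8).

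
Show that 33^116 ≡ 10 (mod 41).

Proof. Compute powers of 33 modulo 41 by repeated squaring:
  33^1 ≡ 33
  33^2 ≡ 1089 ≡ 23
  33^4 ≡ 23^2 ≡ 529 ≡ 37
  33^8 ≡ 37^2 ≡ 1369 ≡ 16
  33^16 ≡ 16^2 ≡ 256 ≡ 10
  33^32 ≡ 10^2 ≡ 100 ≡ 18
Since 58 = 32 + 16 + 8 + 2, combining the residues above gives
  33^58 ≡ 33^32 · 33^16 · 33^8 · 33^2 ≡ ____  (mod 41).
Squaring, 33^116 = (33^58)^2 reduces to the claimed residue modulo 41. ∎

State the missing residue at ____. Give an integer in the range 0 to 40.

Multiply the listed residues: 18 · 10 · 16 · 23 = 180 → 2880 → 66240.
Reducing modulo 41: 66240 = 1615·41 + 25, so 33^58 ≡ 25.

25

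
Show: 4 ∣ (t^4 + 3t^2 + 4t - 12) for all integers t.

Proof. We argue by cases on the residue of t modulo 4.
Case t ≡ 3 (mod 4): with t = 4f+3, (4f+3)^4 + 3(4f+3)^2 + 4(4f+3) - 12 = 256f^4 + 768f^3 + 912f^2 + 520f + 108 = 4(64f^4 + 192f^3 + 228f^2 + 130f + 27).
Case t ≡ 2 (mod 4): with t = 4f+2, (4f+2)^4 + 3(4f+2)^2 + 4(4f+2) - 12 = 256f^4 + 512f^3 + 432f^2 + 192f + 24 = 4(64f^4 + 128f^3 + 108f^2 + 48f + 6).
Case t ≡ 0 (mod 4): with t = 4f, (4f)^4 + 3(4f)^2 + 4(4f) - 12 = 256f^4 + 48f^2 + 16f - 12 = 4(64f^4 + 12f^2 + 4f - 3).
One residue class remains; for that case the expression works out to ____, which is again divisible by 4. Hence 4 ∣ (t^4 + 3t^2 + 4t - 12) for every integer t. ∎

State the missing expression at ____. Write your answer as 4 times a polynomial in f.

4(64f^4 + 64f^3 + 36f^2 + 14f - 1)

Only t ≡ 1 (mod 4) is unaccounted for. Put t = 4f+1:
(4f+1)^4 + 3(4f+1)^2 + 4(4f+1) - 12 expands to 256f^4 + 256f^3 + 144f^2 + 56f - 4,
and factoring out 4 leaves 4(64f^4 + 64f^3 + 36f^2 + 14f - 1).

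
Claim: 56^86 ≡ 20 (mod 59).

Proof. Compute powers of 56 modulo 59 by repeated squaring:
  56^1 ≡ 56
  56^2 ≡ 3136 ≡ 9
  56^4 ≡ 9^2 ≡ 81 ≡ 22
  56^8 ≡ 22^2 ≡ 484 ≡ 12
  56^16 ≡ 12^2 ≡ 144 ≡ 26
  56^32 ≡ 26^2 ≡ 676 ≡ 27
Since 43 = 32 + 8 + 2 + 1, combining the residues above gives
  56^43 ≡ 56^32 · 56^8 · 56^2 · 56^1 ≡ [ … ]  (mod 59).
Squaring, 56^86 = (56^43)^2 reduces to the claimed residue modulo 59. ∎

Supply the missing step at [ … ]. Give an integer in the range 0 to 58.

56^32 · 56^8 · 56^2 · 56^1 ≡ 27 · 12 · 9 · 56 = 163296.
163296 mod 59 = 43, so 56^43 ≡ 43 (mod 59).

43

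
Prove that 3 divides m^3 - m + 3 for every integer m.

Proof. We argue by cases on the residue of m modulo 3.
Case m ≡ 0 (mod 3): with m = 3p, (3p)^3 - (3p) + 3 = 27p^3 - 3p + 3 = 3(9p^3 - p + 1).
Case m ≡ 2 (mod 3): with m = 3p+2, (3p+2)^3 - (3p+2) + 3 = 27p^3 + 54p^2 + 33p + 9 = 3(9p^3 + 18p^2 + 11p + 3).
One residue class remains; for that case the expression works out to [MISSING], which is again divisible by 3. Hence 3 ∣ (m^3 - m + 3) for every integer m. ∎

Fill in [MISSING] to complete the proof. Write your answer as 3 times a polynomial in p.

3(9p^3 + 9p^2 + 2p + 1)

The residues treated are {0, 2}, so the missing case is m ≡ 1 (mod 3); write m = 3p+1.
Then (3p+1)^3 - (3p+1) + 3 = 27p^3 + 27p^2 + 6p + 3 = 3(9p^3 + 9p^2 + 2p + 1).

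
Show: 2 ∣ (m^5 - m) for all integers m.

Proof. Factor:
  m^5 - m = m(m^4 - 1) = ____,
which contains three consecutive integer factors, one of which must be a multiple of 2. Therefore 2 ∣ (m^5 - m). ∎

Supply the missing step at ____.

m^4 - 1 = (m^2 - 1)(m^2 + 1), and m^2 - 1 = (m-1)(m+1).
So m(m^4 - 1) = (m - 1)m(m + 1)(m^2 + 1).

(m - 1)m(m + 1)(m^2 + 1)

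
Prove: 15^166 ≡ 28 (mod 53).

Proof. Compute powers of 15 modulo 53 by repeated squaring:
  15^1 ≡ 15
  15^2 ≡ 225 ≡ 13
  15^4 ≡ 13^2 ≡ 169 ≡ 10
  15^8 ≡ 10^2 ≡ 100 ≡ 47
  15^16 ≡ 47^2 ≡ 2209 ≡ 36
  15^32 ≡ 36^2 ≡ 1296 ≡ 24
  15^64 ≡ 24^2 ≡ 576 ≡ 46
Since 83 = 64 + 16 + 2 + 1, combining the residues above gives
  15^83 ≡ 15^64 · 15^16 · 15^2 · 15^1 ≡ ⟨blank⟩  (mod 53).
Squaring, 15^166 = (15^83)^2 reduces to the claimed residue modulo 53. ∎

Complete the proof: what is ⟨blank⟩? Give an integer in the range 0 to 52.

Multiply the listed residues: 46 · 36 · 13 · 15 = 1656 → 21528 → 322920.
Reducing modulo 53: 322920 = 6092·53 + 44, so 15^83 ≡ 44.

44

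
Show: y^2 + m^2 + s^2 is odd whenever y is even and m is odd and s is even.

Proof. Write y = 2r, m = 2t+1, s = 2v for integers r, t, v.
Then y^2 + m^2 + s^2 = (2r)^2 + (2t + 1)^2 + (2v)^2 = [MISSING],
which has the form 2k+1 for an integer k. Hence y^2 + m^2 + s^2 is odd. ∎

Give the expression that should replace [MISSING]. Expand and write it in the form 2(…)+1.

2(2r^2 + 2t^2 + 2t + 2v^2) + 1

Expanding: (2r)^2 + (2t + 1)^2 + (2v)^2 = 4r^2 + 4t^2 + 4t + 4v^2 + 1.
Every term except the constant is even, so this is 2(2r^2 + 2t^2 + 2t + 2v^2) + 1,
and 2r^2 + 2t^2 + 2t + 2v^2 ∈ ℤ gives the required form.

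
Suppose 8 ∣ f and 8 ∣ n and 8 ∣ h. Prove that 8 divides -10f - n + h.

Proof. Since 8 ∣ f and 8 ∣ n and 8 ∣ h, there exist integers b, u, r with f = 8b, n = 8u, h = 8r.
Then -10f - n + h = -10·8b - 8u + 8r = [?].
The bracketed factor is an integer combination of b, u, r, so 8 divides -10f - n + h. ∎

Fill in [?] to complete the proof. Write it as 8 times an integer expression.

8(-10b + r - u)

Each term has a factor of 8: -10·8b - 8u + 8r = 8·(-10b + r - u).
Since -10b + r - u is an integer, 8 ∣ (-10f - n + h).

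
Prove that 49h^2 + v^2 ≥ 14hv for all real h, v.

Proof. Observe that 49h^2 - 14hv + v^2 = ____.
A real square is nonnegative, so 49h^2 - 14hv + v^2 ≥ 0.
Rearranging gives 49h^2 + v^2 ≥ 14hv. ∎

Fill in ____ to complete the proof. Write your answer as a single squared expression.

49h^2 - 14hv + v^2 is a perfect-square trinomial: the outer terms are (7h)^2 and (v)^2, and the cross term is -2·7h·v.
So 49h^2 - 14hv + v^2 = (7h - v)^2 ≥ 0.

(7h - v)^2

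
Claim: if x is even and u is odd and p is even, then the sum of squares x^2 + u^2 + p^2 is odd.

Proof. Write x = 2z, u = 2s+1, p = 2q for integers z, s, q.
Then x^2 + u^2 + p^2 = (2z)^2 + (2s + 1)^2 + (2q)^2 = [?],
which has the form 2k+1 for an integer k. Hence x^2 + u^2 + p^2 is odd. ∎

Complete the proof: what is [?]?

(2z)^2 + (2s + 1)^2 + (2q)^2 = 4q^2 + 4s^2 + 4s + 4z^2 + 1
= 2(2q^2 + 2s^2 + 2s + 2z^2) + 1.
Since 2q^2 + 2s^2 + 2s + 2z^2 is an integer, the sum of squares is of the form 2k+1 for an integer k.

2(2q^2 + 2s^2 + 2s + 2z^2) + 1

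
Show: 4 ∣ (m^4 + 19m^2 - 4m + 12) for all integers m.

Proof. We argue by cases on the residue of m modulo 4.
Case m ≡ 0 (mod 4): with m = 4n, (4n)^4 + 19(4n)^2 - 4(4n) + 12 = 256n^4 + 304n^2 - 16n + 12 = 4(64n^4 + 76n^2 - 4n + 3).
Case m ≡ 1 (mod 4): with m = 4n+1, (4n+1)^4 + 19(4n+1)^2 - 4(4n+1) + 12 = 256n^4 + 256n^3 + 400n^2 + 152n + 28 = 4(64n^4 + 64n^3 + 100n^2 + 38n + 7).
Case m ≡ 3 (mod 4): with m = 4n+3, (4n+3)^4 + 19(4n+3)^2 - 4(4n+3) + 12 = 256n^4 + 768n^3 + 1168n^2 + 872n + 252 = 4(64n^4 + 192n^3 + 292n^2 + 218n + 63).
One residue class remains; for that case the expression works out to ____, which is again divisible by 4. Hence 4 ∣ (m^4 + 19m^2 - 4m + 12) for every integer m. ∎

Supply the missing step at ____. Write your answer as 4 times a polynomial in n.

The residues treated are {0, 1, 3}, so the missing case is m ≡ 2 (mod 4); write m = 4n+2.
Then (4n+2)^4 + 19(4n+2)^2 - 4(4n+2) + 12 = 256n^4 + 512n^3 + 688n^2 + 416n + 96 = 4(64n^4 + 128n^3 + 172n^2 + 104n + 24).

4(64n^4 + 128n^3 + 172n^2 + 104n + 24)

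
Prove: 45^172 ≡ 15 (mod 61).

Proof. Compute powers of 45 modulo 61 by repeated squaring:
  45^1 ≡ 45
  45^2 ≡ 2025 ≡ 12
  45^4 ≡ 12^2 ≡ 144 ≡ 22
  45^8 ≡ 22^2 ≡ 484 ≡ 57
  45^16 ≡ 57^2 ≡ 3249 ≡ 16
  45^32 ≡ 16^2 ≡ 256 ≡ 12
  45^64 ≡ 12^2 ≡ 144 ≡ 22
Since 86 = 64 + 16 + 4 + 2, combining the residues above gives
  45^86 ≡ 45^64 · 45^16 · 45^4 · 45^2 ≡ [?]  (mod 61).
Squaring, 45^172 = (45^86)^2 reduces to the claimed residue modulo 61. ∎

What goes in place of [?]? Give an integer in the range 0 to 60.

25

Multiply the listed residues: 22 · 16 · 22 · 12 = 352 → 7744 → 92928.
Reducing modulo 61: 92928 = 1523·61 + 25, so 45^86 ≡ 25.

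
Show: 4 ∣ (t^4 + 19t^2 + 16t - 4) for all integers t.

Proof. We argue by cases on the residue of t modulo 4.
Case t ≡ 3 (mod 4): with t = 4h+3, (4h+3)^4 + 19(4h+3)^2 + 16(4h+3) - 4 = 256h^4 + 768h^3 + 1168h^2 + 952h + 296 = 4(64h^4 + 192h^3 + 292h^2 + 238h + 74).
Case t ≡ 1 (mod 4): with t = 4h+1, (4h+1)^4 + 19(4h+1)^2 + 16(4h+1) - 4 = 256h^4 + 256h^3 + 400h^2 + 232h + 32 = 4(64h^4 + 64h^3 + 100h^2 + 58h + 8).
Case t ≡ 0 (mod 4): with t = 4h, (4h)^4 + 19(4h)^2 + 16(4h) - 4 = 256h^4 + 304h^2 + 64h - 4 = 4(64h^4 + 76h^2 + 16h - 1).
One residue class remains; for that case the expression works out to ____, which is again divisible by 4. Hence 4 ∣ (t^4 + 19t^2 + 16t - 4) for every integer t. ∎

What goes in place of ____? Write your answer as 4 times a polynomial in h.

4(64h^4 + 128h^3 + 172h^2 + 124h + 30)

Only t ≡ 2 (mod 4) is unaccounted for. Put t = 4h+2:
(4h+2)^4 + 19(4h+2)^2 + 16(4h+2) - 4 expands to 256h^4 + 512h^3 + 688h^2 + 496h + 120,
and factoring out 4 leaves 4(64h^4 + 128h^3 + 172h^2 + 124h + 30).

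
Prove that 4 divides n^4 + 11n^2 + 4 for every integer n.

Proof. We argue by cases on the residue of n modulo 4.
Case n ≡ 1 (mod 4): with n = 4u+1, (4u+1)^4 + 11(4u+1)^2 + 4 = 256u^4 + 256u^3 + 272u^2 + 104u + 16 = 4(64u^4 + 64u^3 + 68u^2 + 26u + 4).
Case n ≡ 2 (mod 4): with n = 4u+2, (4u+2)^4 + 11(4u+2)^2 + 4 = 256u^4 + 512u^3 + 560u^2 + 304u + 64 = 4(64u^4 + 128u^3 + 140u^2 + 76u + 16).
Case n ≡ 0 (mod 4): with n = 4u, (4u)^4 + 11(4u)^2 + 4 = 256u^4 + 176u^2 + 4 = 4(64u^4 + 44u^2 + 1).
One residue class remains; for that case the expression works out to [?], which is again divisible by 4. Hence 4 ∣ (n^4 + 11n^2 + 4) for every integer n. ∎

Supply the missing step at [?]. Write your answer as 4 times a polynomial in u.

The residues treated are {1, 2, 0}, so the missing case is n ≡ 3 (mod 4); write n = 4u+3.
Then (4u+3)^4 + 11(4u+3)^2 + 4 = 256u^4 + 768u^3 + 1040u^2 + 696u + 184 = 4(64u^4 + 192u^3 + 260u^2 + 174u + 46).

4(64u^4 + 192u^3 + 260u^2 + 174u + 46)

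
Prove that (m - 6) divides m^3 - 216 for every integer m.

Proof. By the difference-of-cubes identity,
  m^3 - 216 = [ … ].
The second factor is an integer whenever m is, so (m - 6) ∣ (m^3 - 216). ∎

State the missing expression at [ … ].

a^3 - b^3 = (a - b)(a^2 + ab + b^2). With a = m, b = 6:
m^3 - 216 = (m - 6)(m^2 + 6m + 36).

(m - 6)(m^2 + 6m + 36)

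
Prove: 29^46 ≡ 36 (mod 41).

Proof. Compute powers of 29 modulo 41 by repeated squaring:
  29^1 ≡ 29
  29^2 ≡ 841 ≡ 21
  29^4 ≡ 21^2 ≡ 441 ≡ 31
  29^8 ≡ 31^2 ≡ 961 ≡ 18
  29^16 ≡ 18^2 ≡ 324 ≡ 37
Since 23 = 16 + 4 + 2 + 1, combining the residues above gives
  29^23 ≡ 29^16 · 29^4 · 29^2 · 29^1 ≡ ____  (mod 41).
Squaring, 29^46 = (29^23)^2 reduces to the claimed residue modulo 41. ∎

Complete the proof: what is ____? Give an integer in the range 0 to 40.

6

29^16 · 29^4 · 29^2 · 29^1 ≡ 37 · 31 · 21 · 29 = 698523.
698523 mod 41 = 6, so 29^23 ≡ 6 (mod 41).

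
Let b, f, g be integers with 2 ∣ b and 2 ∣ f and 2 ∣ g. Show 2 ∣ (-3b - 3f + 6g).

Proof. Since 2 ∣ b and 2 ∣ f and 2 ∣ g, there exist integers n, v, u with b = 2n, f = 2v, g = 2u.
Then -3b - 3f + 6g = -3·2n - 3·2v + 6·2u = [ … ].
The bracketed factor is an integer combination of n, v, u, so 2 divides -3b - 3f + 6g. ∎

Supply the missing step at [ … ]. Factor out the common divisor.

Each term has a factor of 2: -3·2n - 3·2v + 6·2u = 2·(-3n + 6u - 3v).
Since -3n + 6u - 3v is an integer, 2 ∣ (-3b - 3f + 6g).

2(-3n + 6u - 3v)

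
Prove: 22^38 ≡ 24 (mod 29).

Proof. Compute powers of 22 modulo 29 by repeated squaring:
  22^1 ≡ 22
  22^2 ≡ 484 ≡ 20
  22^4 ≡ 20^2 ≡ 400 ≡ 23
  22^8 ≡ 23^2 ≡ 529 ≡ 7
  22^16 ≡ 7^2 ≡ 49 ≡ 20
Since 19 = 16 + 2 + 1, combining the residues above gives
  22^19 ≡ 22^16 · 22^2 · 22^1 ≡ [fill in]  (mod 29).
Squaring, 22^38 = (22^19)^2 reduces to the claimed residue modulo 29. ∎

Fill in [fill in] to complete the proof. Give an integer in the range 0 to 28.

13

22^16 · 22^2 · 22^1 ≡ 20 · 20 · 22 = 8800.
8800 mod 29 = 13, so 22^19 ≡ 13 (mod 29).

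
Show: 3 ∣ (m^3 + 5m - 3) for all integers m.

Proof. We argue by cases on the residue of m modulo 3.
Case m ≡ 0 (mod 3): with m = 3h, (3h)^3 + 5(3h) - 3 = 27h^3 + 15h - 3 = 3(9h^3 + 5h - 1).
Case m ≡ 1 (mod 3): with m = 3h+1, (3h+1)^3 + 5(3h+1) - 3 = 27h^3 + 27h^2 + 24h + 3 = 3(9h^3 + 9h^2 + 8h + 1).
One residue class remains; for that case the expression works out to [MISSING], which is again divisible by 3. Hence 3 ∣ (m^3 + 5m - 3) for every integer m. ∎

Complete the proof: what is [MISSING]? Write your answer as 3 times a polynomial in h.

Only m ≡ 2 (mod 3) is unaccounted for. Put m = 3h+2:
(3h+2)^3 + 5(3h+2) - 3 expands to 27h^3 + 54h^2 + 51h + 15,
and factoring out 3 leaves 3(9h^3 + 18h^2 + 17h + 5).

3(9h^3 + 18h^2 + 17h + 5)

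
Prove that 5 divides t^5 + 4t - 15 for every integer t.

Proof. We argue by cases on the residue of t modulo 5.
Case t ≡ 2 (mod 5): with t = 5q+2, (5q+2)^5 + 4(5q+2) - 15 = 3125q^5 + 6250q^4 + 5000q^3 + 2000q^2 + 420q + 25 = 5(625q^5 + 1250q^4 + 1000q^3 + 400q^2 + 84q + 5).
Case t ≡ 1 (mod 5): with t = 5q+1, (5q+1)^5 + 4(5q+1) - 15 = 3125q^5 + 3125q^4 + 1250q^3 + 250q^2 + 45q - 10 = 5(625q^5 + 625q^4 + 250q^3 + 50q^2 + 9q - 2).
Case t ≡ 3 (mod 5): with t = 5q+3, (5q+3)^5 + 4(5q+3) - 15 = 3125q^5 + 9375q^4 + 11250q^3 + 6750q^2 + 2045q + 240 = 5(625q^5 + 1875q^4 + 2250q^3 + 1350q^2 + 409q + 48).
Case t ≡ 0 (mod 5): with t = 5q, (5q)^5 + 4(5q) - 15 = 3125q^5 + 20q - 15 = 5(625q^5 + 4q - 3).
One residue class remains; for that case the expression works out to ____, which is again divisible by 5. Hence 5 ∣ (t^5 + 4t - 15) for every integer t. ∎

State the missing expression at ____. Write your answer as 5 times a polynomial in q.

5(625q^5 + 2500q^4 + 4000q^3 + 3200q^2 + 1284q + 205)

Only t ≡ 4 (mod 5) is unaccounted for. Put t = 5q+4:
(5q+4)^5 + 4(5q+4) - 15 expands to 3125q^5 + 12500q^4 + 20000q^3 + 16000q^2 + 6420q + 1025,
and factoring out 5 leaves 5(625q^5 + 2500q^4 + 4000q^3 + 3200q^2 + 1284q + 205).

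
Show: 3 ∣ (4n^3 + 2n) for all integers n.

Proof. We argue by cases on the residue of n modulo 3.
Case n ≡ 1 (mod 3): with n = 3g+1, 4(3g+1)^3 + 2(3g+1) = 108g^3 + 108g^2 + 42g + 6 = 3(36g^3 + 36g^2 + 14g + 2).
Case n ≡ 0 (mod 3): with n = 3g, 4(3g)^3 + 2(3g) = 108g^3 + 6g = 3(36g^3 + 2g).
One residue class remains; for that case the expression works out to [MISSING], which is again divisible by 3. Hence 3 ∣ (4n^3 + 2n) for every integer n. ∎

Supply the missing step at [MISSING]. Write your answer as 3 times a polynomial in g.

3(36g^3 + 72g^2 + 50g + 12)

Only n ≡ 2 (mod 3) is unaccounted for. Put n = 3g+2:
4(3g+2)^3 + 2(3g+2) expands to 108g^3 + 216g^2 + 150g + 36,
and factoring out 3 leaves 3(36g^3 + 72g^2 + 50g + 12).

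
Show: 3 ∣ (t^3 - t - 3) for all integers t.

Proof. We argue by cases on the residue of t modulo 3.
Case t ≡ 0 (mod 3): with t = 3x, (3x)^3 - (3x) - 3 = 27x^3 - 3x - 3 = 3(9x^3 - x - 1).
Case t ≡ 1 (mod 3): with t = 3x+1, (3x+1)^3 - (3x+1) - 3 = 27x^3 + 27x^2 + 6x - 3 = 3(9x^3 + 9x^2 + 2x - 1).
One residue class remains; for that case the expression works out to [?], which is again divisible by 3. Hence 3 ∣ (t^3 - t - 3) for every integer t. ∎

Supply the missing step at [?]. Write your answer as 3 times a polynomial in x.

3(9x^3 + 18x^2 + 11x + 1)

The residues treated are {0, 1}, so the missing case is t ≡ 2 (mod 3); write t = 3x+2.
Then (3x+2)^3 - (3x+2) - 3 = 27x^3 + 54x^2 + 33x + 3 = 3(9x^3 + 18x^2 + 11x + 1).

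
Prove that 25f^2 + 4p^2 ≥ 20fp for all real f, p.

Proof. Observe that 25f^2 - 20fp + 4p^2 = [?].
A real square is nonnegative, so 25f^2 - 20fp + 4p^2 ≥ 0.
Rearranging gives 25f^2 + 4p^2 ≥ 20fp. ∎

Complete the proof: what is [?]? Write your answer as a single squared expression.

(5f - 2p)^2

25f^2 - 20fp + 4p^2 is a perfect-square trinomial: the outer terms are (5f)^2 and (2p)^2, and the cross term is -2·5f·2p.
So 25f^2 - 20fp + 4p^2 = (5f - 2p)^2 ≥ 0.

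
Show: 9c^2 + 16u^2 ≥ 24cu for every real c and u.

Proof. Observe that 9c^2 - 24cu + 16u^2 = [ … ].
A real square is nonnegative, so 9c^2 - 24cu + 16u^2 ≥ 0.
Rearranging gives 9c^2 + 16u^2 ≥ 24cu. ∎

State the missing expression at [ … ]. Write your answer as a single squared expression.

(3c - 4u)^2

9c^2 - 24cu + 16u^2 is a perfect-square trinomial: the outer terms are (3c)^2 and (4u)^2, and the cross term is -2·3c·4u.
So 9c^2 - 24cu + 16u^2 = (3c - 4u)^2 ≥ 0.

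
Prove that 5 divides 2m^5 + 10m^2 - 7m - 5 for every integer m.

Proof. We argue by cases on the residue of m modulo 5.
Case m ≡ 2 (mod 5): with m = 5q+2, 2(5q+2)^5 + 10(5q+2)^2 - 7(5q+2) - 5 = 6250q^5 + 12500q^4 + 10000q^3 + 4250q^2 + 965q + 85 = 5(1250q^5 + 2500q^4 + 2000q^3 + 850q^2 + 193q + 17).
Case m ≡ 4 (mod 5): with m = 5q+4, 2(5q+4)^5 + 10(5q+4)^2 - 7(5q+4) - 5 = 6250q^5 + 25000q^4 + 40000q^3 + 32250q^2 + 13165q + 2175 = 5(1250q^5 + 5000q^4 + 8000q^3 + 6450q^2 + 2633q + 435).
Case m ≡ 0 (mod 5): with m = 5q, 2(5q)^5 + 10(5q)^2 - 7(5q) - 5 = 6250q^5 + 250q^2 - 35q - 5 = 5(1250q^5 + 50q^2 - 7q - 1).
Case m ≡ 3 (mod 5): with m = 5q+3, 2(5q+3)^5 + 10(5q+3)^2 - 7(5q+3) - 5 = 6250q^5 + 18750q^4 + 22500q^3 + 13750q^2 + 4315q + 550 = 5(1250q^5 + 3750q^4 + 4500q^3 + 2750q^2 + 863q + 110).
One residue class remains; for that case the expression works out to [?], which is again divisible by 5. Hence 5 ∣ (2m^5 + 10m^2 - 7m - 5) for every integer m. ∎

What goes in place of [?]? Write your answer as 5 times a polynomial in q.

Only m ≡ 1 (mod 5) is unaccounted for. Put m = 5q+1:
2(5q+1)^5 + 10(5q+1)^2 - 7(5q+1) - 5 expands to 6250q^5 + 6250q^4 + 2500q^3 + 750q^2 + 115q,
and factoring out 5 leaves 5(1250q^5 + 1250q^4 + 500q^3 + 150q^2 + 23q).

5(1250q^5 + 1250q^4 + 500q^3 + 150q^2 + 23q)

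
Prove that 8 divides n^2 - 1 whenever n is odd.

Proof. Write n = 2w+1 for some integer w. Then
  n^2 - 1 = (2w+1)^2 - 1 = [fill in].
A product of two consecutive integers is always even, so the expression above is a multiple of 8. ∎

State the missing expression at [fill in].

4w(w + 1)

(2w+1)^2 - 1 = 4w^2 + 4w + 1 - 1 = 4w^2 + 4w = 4w(w+1).
Since w and w+1 are consecutive, w(w+1) is even, and 4·(even) is a multiple of 8.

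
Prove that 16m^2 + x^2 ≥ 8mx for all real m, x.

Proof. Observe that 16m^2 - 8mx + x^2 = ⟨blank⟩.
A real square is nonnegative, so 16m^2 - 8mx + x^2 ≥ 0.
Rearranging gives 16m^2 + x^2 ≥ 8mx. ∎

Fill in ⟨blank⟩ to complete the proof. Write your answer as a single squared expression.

(4m - x)^2

The leading and trailing coefficients are 4^2 and 1^2, and 8 = 2·4·1, so the trinomial is (4m - x)^2.
Hence 16m^2 - 8mx + x^2 ≥ 0.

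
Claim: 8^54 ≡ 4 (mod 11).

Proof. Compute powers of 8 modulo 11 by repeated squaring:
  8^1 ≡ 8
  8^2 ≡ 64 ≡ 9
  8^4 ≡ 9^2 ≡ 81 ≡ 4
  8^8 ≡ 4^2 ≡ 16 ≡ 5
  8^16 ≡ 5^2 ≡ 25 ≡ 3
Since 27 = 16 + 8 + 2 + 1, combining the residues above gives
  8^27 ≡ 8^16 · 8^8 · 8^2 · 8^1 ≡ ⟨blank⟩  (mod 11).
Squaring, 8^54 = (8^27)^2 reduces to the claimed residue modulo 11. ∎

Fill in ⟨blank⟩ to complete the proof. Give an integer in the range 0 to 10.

2

8^16 · 8^8 · 8^2 · 8^1 ≡ 3 · 5 · 9 · 8 = 1080.
1080 mod 11 = 2, so 8^27 ≡ 2 (mod 11).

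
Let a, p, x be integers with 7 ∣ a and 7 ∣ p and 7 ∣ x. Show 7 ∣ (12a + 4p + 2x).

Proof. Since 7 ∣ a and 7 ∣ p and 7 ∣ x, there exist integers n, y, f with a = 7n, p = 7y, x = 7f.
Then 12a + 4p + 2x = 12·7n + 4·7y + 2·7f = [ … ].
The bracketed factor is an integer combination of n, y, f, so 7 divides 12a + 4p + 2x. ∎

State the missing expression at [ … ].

7(2f + 12n + 4y)

Each term has a factor of 7: 12·7n + 4·7y + 2·7f = 7·(2f + 12n + 4y).
Since 2f + 12n + 4y is an integer, 7 ∣ (12a + 4p + 2x).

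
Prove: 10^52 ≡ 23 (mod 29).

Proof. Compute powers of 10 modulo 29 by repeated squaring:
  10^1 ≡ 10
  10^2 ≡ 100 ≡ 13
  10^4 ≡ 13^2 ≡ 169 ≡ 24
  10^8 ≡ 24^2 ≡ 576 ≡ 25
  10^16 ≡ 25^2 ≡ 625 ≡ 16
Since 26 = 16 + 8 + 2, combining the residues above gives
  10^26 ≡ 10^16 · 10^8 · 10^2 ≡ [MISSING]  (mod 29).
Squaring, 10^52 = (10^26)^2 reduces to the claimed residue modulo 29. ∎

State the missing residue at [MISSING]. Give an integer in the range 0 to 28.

9

10^16 · 10^8 · 10^2 ≡ 16 · 25 · 13 = 5200.
5200 mod 29 = 9, so 10^26 ≡ 9 (mod 29).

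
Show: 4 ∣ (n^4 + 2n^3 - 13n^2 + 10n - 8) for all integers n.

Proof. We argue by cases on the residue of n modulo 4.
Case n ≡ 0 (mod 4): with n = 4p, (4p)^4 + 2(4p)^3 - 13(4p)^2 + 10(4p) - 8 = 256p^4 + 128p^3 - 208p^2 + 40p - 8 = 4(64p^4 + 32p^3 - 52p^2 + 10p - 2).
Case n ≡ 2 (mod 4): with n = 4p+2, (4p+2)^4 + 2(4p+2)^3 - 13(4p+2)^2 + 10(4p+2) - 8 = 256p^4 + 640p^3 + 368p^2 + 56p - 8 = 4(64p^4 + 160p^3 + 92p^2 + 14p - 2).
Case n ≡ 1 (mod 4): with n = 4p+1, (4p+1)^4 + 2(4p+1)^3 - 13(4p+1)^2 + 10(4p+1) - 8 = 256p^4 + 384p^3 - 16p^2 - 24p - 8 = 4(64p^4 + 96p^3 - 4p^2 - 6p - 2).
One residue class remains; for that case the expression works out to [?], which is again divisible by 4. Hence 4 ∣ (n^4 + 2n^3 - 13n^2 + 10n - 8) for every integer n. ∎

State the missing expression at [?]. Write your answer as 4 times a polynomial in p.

4(64p^4 + 224p^3 + 236p^2 + 94p + 10)

Only n ≡ 3 (mod 4) is unaccounted for. Put n = 4p+3:
(4p+3)^4 + 2(4p+3)^3 - 13(4p+3)^2 + 10(4p+3) - 8 expands to 256p^4 + 896p^3 + 944p^2 + 376p + 40,
and factoring out 4 leaves 4(64p^4 + 224p^3 + 236p^2 + 94p + 10).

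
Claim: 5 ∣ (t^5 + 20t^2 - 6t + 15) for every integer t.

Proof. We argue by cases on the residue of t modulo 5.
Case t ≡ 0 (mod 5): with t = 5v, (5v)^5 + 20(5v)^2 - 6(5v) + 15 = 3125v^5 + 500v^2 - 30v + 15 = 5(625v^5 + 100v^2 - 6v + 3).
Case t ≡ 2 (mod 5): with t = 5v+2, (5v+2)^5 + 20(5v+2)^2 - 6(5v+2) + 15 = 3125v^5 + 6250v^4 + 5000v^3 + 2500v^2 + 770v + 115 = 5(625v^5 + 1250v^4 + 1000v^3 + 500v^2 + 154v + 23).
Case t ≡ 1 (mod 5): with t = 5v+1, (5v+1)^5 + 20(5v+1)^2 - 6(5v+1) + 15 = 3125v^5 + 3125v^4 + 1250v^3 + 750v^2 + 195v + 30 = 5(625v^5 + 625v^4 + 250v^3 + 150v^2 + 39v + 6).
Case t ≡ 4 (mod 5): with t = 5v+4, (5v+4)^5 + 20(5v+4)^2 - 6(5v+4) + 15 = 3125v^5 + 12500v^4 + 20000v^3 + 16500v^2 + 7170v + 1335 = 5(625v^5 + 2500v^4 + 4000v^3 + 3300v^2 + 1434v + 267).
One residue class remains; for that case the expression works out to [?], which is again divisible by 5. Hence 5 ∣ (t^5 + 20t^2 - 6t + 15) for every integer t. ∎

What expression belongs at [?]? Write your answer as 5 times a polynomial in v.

5(625v^5 + 1875v^4 + 2250v^3 + 1450v^2 + 519v + 84)

Only t ≡ 3 (mod 5) is unaccounted for. Put t = 5v+3:
(5v+3)^5 + 20(5v+3)^2 - 6(5v+3) + 15 expands to 3125v^5 + 9375v^4 + 11250v^3 + 7250v^2 + 2595v + 420,
and factoring out 5 leaves 5(625v^5 + 1875v^4 + 2250v^3 + 1450v^2 + 519v + 84).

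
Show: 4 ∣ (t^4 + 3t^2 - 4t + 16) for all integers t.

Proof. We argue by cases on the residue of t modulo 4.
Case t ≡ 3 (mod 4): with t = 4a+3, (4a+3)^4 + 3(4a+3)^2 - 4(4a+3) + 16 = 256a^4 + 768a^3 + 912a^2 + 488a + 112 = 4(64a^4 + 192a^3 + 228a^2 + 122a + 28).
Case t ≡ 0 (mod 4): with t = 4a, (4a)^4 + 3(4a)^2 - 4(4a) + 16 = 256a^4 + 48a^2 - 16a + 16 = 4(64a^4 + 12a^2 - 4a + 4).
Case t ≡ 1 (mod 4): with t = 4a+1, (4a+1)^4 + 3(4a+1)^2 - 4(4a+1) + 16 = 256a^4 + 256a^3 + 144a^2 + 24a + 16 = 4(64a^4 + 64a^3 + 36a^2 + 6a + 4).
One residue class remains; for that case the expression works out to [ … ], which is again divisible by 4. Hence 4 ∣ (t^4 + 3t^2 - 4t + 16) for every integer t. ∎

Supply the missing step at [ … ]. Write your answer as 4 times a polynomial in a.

The residues treated are {3, 0, 1}, so the missing case is t ≡ 2 (mod 4); write t = 4a+2.
Then (4a+2)^4 + 3(4a+2)^2 - 4(4a+2) + 16 = 256a^4 + 512a^3 + 432a^2 + 160a + 36 = 4(64a^4 + 128a^3 + 108a^2 + 40a + 9).

4(64a^4 + 128a^3 + 108a^2 + 40a + 9)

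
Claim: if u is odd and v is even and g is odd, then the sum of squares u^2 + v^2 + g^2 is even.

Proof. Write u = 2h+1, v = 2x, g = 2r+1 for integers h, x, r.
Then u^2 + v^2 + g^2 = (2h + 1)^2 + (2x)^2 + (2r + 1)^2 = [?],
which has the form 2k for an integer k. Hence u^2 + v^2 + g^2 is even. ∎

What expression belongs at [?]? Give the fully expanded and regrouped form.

2(2h^2 + 2h + 2r^2 + 2r + 2x^2 + 1)

Expanding: (2h + 1)^2 + (2x)^2 + (2r + 1)^2 = 4h^2 + 4h + 4r^2 + 4r + 4x^2 + 2.
Every term is even; pulling out the factor of 2 gives 2(2h^2 + 2h + 2r^2 + 2r + 2x^2 + 1).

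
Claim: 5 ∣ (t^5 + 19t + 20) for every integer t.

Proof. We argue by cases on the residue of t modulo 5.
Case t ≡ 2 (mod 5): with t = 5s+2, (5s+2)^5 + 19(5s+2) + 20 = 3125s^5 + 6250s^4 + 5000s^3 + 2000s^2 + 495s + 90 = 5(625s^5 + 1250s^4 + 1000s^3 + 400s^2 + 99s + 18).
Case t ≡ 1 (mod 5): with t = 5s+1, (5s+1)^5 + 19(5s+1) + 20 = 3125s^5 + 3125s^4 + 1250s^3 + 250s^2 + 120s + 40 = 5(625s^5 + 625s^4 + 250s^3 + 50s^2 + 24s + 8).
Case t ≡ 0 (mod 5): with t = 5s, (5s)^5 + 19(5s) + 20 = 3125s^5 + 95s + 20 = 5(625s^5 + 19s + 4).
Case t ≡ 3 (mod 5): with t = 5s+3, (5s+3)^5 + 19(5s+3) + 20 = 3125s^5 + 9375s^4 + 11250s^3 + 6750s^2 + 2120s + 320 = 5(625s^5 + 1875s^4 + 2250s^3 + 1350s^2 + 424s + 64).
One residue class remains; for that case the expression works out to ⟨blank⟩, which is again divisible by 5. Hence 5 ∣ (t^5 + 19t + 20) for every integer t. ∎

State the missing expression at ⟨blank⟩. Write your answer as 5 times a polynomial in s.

5(625s^5 + 2500s^4 + 4000s^3 + 3200s^2 + 1299s + 224)

Only t ≡ 4 (mod 5) is unaccounted for. Put t = 5s+4:
(5s+4)^5 + 19(5s+4) + 20 expands to 3125s^5 + 12500s^4 + 20000s^3 + 16000s^2 + 6495s + 1120,
and factoring out 5 leaves 5(625s^5 + 2500s^4 + 4000s^3 + 3200s^2 + 1299s + 224).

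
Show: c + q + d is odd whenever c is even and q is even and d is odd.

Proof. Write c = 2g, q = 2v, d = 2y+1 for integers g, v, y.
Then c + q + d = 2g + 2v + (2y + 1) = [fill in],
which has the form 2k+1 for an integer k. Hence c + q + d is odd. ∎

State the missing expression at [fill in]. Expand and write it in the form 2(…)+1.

2g + 2v + (2y + 1) = 2g + 2v + 2y + 1
= 2(g + v + y) + 1.
Since g + v + y is an integer, the sum is of the form 2k+1 for an integer k.

2(g + v + y) + 1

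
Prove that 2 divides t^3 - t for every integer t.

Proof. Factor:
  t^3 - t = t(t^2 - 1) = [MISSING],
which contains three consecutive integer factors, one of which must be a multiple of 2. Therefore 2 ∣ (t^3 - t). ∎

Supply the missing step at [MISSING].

(t - 1)t(t + 1)

t(t^2 - 1) = t(t - 1)(t + 1) = (t - 1)t(t + 1).
These three factors are consecutive integers, so their product is divisible by 2.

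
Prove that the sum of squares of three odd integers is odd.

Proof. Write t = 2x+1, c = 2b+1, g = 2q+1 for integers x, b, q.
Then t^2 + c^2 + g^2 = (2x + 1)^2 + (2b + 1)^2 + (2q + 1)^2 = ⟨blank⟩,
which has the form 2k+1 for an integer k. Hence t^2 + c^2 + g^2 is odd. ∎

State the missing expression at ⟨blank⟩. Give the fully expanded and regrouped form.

Expanding: (2x + 1)^2 + (2b + 1)^2 + (2q + 1)^2 = 4b^2 + 4b + 4q^2 + 4q + 4x^2 + 4x + 3.
Every term except the constant is even, so this is 2(2b^2 + 2b + 2q^2 + 2q + 2x^2 + 2x + 1) + 1,
and 2b^2 + 2b + 2q^2 + 2q + 2x^2 + 2x + 1 ∈ ℤ gives the required form.

2(2b^2 + 2b + 2q^2 + 2q + 2x^2 + 2x + 1) + 1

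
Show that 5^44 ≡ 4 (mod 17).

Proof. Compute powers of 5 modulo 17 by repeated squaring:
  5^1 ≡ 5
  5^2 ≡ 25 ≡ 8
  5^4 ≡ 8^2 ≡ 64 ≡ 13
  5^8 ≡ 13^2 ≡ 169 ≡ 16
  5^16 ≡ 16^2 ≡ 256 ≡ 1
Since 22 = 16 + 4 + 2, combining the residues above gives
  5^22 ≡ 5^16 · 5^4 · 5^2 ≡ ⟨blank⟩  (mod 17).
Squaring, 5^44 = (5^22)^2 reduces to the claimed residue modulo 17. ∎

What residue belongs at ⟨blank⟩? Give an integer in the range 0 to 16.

2

5^16 · 5^4 · 5^2 ≡ 1 · 13 · 8 = 104.
104 mod 17 = 2, so 5^22 ≡ 2 (mod 17).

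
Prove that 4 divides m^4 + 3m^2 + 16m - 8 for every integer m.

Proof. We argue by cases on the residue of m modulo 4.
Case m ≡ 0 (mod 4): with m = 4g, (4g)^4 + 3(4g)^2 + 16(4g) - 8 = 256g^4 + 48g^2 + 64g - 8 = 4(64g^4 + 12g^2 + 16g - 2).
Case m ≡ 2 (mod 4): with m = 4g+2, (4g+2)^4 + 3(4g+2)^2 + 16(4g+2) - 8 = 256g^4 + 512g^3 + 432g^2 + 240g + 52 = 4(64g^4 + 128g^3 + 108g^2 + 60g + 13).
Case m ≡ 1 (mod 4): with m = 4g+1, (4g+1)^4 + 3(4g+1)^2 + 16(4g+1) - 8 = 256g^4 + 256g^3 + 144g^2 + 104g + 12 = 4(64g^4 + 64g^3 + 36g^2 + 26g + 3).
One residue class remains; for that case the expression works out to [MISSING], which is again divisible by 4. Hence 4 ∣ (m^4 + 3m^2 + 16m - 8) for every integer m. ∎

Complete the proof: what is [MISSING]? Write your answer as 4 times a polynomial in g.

4(64g^4 + 192g^3 + 228g^2 + 142g + 37)

The residues treated are {0, 2, 1}, so the missing case is m ≡ 3 (mod 4); write m = 4g+3.
Then (4g+3)^4 + 3(4g+3)^2 + 16(4g+3) - 8 = 256g^4 + 768g^3 + 912g^2 + 568g + 148 = 4(64g^4 + 192g^3 + 228g^2 + 142g + 37).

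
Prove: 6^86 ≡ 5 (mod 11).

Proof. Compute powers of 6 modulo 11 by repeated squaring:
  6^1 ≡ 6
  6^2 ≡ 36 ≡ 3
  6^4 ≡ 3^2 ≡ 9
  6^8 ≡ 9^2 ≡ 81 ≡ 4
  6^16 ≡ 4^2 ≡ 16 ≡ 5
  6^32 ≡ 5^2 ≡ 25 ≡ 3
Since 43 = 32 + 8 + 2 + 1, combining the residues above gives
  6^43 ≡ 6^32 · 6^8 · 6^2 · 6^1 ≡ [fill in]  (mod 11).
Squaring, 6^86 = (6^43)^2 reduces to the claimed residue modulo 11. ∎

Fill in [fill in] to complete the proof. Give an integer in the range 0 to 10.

6^32 · 6^8 · 6^2 · 6^1 ≡ 3 · 4 · 3 · 6 = 216.
216 mod 11 = 7, so 6^43 ≡ 7 (mod 11).

7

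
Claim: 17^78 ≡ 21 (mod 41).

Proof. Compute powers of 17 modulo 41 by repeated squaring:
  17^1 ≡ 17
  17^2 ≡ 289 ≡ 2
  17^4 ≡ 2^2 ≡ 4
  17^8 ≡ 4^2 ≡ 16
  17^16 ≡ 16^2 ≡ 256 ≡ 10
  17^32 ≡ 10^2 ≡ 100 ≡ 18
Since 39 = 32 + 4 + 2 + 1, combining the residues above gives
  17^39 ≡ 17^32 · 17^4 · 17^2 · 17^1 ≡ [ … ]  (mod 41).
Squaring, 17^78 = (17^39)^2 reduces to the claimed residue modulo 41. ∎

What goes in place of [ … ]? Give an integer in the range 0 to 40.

Multiply the listed residues: 18 · 4 · 2 · 17 = 72 → 144 → 2448.
Reducing modulo 41: 2448 = 59·41 + 29, so 17^39 ≡ 29.

29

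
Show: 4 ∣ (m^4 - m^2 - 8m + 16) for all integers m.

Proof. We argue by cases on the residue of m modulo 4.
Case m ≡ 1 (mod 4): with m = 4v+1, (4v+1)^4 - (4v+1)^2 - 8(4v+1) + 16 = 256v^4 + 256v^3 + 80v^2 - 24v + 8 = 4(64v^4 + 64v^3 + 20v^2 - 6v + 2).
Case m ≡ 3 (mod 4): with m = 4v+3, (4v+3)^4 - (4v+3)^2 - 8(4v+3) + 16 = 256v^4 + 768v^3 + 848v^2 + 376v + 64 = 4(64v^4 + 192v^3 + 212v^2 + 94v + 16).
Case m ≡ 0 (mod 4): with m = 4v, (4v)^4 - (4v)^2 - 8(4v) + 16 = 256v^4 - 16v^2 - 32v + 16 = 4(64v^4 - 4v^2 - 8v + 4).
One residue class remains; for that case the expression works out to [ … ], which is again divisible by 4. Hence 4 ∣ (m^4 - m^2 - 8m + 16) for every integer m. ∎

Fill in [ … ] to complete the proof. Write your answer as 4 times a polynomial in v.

The residues treated are {1, 3, 0}, so the missing case is m ≡ 2 (mod 4); write m = 4v+2.
Then (4v+2)^4 - (4v+2)^2 - 8(4v+2) + 16 = 256v^4 + 512v^3 + 368v^2 + 80v + 12 = 4(64v^4 + 128v^3 + 92v^2 + 20v + 3).

4(64v^4 + 128v^3 + 92v^2 + 20v + 3)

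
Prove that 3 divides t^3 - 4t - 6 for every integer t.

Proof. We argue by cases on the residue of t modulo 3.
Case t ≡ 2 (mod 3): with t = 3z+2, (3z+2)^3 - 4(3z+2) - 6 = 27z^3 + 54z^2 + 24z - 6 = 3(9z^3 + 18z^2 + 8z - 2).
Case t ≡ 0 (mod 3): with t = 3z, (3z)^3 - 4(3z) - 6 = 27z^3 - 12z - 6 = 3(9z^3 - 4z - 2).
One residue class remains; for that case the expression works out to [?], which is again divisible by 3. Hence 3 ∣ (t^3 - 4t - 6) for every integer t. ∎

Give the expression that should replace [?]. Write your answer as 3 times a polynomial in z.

3(9z^3 + 9z^2 - z - 3)

Only t ≡ 1 (mod 3) is unaccounted for. Put t = 3z+1:
(3z+1)^3 - 4(3z+1) - 6 expands to 27z^3 + 27z^2 - 3z - 9,
and factoring out 3 leaves 3(9z^3 + 9z^2 - z - 3).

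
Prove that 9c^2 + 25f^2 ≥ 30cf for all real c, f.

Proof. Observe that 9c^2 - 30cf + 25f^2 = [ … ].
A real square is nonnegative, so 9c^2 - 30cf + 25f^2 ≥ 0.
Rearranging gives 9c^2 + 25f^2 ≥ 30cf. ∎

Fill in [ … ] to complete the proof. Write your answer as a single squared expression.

The leading and trailing coefficients are 3^2 and 5^2, and 30 = 2·3·5, so the trinomial is (3c - 5f)^2.
Hence 9c^2 - 30cf + 25f^2 ≥ 0.

(3c - 5f)^2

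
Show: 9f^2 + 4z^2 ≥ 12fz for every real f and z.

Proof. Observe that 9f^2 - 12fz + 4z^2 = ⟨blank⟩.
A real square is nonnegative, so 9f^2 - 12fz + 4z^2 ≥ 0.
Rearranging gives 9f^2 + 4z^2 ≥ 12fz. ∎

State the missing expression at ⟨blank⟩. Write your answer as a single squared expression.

(3f - 2z)^2

The leading and trailing coefficients are 3^2 and 2^2, and 12 = 2·3·2, so the trinomial is (3f - 2z)^2.
Hence 9f^2 - 12fz + 4z^2 ≥ 0.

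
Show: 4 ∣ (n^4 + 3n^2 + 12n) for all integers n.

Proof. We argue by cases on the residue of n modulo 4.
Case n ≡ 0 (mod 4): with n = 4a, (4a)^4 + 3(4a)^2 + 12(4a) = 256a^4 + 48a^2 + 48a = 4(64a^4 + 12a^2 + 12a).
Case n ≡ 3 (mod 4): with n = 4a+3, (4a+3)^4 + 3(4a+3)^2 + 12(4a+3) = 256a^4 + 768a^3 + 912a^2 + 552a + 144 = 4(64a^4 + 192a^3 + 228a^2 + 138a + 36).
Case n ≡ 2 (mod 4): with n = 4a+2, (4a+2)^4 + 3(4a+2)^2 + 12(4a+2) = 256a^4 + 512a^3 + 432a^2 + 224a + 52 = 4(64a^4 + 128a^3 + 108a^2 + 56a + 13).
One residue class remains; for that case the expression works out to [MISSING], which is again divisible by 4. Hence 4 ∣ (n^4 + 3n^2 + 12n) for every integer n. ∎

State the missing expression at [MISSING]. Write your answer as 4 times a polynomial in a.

4(64a^4 + 64a^3 + 36a^2 + 22a + 4)

The residues treated are {0, 3, 2}, so the missing case is n ≡ 1 (mod 4); write n = 4a+1.
Then (4a+1)^4 + 3(4a+1)^2 + 12(4a+1) = 256a^4 + 256a^3 + 144a^2 + 88a + 16 = 4(64a^4 + 64a^3 + 36a^2 + 22a + 4).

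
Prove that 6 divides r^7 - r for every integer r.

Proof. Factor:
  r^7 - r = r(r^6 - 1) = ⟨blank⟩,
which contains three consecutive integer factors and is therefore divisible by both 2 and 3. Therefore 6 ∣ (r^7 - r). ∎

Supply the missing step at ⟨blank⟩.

(r - 1)r(r + 1)(r^4 + r^2 + 1)

r^6 - 1 = (r^2 - 1)(r^4 + r^2 + 1), and r^2 - 1 = (r-1)(r+1).
So r(r^6 - 1) = (r - 1)r(r + 1)(r^4 + r^2 + 1).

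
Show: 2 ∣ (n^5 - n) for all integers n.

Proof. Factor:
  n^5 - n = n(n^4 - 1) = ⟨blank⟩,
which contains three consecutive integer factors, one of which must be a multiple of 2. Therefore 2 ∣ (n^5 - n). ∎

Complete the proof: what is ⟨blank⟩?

n^4 - 1 = (n^2 - 1)(n^2 + 1), and n^2 - 1 = (n-1)(n+1).
So n(n^4 - 1) = (n - 1)n(n + 1)(n^2 + 1).

(n - 1)n(n + 1)(n^2 + 1)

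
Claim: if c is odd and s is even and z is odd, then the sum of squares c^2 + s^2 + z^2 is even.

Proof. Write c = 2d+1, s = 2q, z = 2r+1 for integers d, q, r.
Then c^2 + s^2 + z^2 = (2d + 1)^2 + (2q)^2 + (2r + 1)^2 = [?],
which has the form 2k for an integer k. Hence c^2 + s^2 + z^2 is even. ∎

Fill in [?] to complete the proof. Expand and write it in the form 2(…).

2(2d^2 + 2d + 2q^2 + 2r^2 + 2r + 1)

(2d + 1)^2 + (2q)^2 + (2r + 1)^2 = 4d^2 + 4d + 4q^2 + 4r^2 + 4r + 2
= 2(2d^2 + 2d + 2q^2 + 2r^2 + 2r + 1).
Since 2d^2 + 2d + 2q^2 + 2r^2 + 2r + 1 is an integer, the sum of squares is of the form 2k for an integer k.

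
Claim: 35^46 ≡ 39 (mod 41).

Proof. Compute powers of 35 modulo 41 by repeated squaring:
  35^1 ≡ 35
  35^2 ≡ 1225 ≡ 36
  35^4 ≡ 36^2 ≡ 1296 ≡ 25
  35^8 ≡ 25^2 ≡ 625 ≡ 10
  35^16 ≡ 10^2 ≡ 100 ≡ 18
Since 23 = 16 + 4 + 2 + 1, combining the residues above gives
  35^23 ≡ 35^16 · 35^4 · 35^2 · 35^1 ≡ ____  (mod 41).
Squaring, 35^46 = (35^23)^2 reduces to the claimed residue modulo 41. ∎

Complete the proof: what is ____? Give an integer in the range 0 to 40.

11

35^16 · 35^4 · 35^2 · 35^1 ≡ 18 · 25 · 36 · 35 = 567000.
567000 mod 41 = 11, so 35^23 ≡ 11 (mod 41).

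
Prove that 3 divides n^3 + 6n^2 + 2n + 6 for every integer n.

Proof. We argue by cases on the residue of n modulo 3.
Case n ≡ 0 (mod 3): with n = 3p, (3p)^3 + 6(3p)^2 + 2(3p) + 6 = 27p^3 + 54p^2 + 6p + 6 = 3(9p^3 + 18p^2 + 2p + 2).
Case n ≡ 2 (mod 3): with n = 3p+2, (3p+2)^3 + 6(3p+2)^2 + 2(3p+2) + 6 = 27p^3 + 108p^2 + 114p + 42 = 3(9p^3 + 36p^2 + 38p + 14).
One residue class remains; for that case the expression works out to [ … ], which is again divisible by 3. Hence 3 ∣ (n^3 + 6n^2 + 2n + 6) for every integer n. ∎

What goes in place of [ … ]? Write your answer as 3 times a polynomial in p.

The residues treated are {0, 2}, so the missing case is n ≡ 1 (mod 3); write n = 3p+1.
Then (3p+1)^3 + 6(3p+1)^2 + 2(3p+1) + 6 = 27p^3 + 81p^2 + 51p + 15 = 3(9p^3 + 27p^2 + 17p + 5).

3(9p^3 + 27p^2 + 17p + 5)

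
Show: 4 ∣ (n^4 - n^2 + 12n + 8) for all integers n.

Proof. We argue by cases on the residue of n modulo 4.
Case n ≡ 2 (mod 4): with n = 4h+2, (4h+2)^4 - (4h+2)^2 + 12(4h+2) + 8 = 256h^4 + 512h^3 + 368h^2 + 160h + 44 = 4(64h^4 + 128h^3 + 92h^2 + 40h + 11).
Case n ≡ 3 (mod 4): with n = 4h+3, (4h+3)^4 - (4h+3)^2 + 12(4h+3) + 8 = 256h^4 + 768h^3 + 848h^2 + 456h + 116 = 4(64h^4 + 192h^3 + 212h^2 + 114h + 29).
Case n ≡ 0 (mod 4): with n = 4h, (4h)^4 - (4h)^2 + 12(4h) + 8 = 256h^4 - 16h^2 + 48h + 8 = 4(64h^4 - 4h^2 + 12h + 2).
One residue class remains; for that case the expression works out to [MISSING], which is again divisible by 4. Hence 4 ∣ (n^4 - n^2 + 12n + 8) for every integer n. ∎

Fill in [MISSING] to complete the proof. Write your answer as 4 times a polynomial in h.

The residues treated are {2, 3, 0}, so the missing case is n ≡ 1 (mod 4); write n = 4h+1.
Then (4h+1)^4 - (4h+1)^2 + 12(4h+1) + 8 = 256h^4 + 256h^3 + 80h^2 + 56h + 20 = 4(64h^4 + 64h^3 + 20h^2 + 14h + 5).

4(64h^4 + 64h^3 + 20h^2 + 14h + 5)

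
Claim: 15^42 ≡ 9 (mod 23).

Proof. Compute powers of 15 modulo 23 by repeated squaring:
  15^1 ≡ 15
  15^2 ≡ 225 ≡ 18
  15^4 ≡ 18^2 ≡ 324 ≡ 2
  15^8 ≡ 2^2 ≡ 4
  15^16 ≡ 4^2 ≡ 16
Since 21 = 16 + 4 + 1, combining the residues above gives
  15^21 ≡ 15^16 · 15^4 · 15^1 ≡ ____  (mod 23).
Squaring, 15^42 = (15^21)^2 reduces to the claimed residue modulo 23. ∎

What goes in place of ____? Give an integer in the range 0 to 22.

20

Multiply the listed residues: 16 · 2 · 15 = 32 → 480.
Reducing modulo 23: 480 = 20·23 + 20, so 15^21 ≡ 20.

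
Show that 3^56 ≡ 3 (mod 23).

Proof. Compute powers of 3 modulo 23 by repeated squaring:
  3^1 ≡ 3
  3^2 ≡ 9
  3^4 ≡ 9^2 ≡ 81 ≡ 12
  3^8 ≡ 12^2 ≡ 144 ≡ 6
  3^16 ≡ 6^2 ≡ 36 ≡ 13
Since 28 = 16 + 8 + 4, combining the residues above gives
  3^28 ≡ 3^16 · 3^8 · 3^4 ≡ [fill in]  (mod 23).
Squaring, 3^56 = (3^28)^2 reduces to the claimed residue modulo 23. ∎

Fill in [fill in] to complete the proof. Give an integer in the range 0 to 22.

Multiply the listed residues: 13 · 6 · 12 = 78 → 936.
Reducing modulo 23: 936 = 40·23 + 16, so 3^28 ≡ 16.

16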